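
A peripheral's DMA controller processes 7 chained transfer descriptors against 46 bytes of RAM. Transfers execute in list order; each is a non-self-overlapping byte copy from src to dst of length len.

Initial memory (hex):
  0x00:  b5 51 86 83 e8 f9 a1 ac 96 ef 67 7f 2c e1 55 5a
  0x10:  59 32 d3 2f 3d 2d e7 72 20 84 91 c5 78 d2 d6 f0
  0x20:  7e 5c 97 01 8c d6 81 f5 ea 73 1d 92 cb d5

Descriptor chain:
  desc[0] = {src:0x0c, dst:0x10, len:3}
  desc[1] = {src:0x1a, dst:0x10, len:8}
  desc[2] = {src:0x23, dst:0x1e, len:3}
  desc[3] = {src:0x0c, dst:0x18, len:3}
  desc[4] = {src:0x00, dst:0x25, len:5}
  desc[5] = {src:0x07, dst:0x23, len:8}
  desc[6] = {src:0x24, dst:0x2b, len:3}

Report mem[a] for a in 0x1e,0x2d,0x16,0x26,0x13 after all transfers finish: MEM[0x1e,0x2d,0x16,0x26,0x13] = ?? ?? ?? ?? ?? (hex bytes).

MEM[0x1e,0x2d,0x16,0x26,0x13] = 01 67 7e 67 d2

[0] 0x0c->0x10 len=3 : 2c e1 55
[1] 0x1a->0x10 len=8 : 91 c5 78 d2 d6 f0 7e 5c
[2] 0x23->0x1e len=3 : 01 8c d6
[3] 0x0c->0x18 len=3 : 2c e1 55
[4] 0x00->0x25 len=5 : b5 51 86 83 e8
[5] 0x07->0x23 len=8 : ac 96 ef 67 7f 2c e1 55
[6] 0x24->0x2b len=3 : 96 ef 67
query mem[0x1e]=0x01, mem[0x2d]=0x67, mem[0x16]=0x7e, mem[0x26]=0x67, mem[0x13]=0xd2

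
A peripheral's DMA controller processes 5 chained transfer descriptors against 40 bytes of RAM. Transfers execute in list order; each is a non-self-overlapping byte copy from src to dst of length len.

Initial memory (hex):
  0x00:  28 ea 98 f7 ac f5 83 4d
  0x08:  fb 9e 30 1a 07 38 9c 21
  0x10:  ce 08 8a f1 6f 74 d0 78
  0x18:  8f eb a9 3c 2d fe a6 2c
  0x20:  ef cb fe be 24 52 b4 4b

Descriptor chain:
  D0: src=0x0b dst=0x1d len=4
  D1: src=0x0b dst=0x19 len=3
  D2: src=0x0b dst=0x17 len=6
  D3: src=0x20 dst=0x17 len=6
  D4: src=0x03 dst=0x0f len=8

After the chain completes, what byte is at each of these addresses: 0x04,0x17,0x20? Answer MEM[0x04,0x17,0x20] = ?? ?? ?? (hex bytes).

D0: mem[0x1d..0x20] <- [1a 07 38 9c]
D1: mem[0x19..0x1b] <- [1a 07 38]
D2: mem[0x17..0x1c] <- [1a 07 38 9c 21 ce]
D3: mem[0x17..0x1c] <- [9c cb fe be 24 52]
D4: mem[0x0f..0x16] <- [f7 ac f5 83 4d fb 9e 30]
query mem[0x04]=0xac, mem[0x17]=0x9c, mem[0x20]=0x9c

MEM[0x04,0x17,0x20] = ac 9c 9c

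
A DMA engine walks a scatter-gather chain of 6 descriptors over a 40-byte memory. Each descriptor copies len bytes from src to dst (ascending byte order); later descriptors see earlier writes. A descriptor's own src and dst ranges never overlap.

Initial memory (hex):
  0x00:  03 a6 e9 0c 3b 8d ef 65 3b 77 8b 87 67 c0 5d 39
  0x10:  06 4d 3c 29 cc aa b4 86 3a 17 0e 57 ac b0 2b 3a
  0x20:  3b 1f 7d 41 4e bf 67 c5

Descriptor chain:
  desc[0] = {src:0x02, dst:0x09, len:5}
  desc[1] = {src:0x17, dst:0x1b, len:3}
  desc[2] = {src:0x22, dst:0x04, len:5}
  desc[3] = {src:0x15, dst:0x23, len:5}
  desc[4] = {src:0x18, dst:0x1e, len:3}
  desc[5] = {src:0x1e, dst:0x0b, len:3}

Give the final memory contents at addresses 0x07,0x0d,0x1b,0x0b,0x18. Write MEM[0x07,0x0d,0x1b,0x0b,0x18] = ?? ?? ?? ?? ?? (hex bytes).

[0] 0x02->0x09 len=5 : e9 0c 3b 8d ef
[1] 0x17->0x1b len=3 : 86 3a 17
[2] 0x22->0x04 len=5 : 7d 41 4e bf 67
[3] 0x15->0x23 len=5 : aa b4 86 3a 17
[4] 0x18->0x1e len=3 : 3a 17 0e
[5] 0x1e->0x0b len=3 : 3a 17 0e
query mem[0x07]=0xbf, mem[0x0d]=0x0e, mem[0x1b]=0x86, mem[0x0b]=0x3a, mem[0x18]=0x3a

MEM[0x07,0x0d,0x1b,0x0b,0x18] = bf 0e 86 3a 3a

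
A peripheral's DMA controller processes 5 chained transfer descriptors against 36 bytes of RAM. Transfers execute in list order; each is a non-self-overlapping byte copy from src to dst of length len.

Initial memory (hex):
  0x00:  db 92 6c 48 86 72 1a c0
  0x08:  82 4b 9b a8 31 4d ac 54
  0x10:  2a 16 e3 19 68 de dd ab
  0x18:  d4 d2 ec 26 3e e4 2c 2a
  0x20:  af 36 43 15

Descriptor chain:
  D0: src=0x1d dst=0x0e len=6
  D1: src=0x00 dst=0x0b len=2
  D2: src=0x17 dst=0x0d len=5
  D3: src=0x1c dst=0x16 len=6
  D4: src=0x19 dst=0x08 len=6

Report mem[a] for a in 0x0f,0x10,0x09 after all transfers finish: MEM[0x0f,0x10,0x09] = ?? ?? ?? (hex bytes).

[0] 0x1d->0x0e len=6 : e4 2c 2a af 36 43
[1] 0x00->0x0b len=2 : db 92
[2] 0x17->0x0d len=5 : ab d4 d2 ec 26
[3] 0x1c->0x16 len=6 : 3e e4 2c 2a af 36
[4] 0x19->0x08 len=6 : 2a af 36 3e e4 2c
query mem[0x0f]=0xd2, mem[0x10]=0xec, mem[0x09]=0xaf

MEM[0x0f,0x10,0x09] = d2 ec af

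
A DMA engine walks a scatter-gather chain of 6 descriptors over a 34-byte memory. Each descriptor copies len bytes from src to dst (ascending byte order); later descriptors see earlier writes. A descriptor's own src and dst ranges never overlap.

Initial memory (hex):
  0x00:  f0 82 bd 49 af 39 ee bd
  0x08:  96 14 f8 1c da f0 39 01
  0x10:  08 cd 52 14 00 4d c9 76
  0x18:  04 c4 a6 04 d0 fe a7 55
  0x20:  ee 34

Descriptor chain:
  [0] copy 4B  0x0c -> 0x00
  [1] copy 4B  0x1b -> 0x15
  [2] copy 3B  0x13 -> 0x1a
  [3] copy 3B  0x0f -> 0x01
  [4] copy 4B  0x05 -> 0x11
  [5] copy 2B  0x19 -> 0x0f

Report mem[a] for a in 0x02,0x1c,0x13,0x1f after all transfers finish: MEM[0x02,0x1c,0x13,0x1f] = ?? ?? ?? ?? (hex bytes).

[0] 0x0c->0x00 len=4 : da f0 39 01
[1] 0x1b->0x15 len=4 : 04 d0 fe a7
[2] 0x13->0x1a len=3 : 14 00 04
[3] 0x0f->0x01 len=3 : 01 08 cd
[4] 0x05->0x11 len=4 : 39 ee bd 96
[5] 0x19->0x0f len=2 : c4 14
query mem[0x02]=0x08, mem[0x1c]=0x04, mem[0x13]=0xbd, mem[0x1f]=0x55

MEM[0x02,0x1c,0x13,0x1f] = 08 04 bd 55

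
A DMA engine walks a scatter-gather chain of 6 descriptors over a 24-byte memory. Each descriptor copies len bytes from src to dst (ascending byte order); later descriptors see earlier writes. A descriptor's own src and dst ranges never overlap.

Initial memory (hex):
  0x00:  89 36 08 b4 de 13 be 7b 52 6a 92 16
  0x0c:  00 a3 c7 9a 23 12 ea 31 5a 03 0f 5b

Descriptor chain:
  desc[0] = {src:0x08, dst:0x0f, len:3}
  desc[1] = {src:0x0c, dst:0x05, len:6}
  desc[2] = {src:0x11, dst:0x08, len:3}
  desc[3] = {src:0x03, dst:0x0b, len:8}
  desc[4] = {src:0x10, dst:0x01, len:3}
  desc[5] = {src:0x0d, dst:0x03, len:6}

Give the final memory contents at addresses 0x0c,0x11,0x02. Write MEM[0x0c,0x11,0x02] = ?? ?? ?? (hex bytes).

MEM[0x0c,0x11,0x02] = de ea ea

  after D0: wrote 3B at 0x0f = 526a92
  after D1: wrote 6B at 0x05 = 00a3c7526a92
  after D2: wrote 3B at 0x08 = 92ea31
  after D3: wrote 8B at 0x0b = b4de00a3c792ea31
  after D4: wrote 3B at 0x01 = 92ea31
  after D5: wrote 6B at 0x03 = 00a3c792ea31
query mem[0x0c]=0xde, mem[0x11]=0xea, mem[0x02]=0xea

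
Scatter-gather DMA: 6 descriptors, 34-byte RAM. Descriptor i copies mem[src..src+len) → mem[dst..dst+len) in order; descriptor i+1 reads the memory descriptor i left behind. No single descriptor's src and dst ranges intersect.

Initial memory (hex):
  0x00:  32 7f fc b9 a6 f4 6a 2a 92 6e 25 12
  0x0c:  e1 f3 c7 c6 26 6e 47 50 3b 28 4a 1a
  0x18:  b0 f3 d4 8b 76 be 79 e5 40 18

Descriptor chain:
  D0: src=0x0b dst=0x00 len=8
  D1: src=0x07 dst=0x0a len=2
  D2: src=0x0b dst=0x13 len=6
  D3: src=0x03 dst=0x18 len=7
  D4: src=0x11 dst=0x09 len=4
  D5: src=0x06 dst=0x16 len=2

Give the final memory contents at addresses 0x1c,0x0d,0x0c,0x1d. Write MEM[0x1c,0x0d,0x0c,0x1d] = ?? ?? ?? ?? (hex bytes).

MEM[0x1c,0x0d,0x0c,0x1d] = 47 f3 e1 92

#0 dst[0x00+8] := {0x12,0xe1,0xf3,0xc7,0xc6,0x26,0x6e,0x47}
#1 dst[0x0a+2] := {0x47,0x92}
#2 dst[0x13+6] := {0x92,0xe1,0xf3,0xc7,0xc6,0x26}
#3 dst[0x18+7] := {0xc7,0xc6,0x26,0x6e,0x47,0x92,0x6e}
#4 dst[0x09+4] := {0x6e,0x47,0x92,0xe1}
#5 dst[0x16+2] := {0x6e,0x47}
query mem[0x1c]=0x47, mem[0x0d]=0xf3, mem[0x0c]=0xe1, mem[0x1d]=0x92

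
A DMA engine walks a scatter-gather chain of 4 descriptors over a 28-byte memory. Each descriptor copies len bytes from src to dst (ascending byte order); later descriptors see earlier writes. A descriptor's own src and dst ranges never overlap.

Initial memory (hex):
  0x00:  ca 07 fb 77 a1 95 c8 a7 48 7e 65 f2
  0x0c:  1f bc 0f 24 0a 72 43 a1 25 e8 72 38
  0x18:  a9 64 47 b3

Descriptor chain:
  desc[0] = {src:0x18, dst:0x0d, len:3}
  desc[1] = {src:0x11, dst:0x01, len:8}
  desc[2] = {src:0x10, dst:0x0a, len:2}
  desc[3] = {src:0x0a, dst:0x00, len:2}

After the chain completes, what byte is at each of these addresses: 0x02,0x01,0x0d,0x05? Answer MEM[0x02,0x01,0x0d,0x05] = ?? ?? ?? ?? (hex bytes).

  after D0: wrote 3B at 0x0d = a96447
  after D1: wrote 8B at 0x01 = 7243a125e87238a9
  after D2: wrote 2B at 0x0a = 0a72
  after D3: wrote 2B at 0x00 = 0a72
query mem[0x02]=0x43, mem[0x01]=0x72, mem[0x0d]=0xa9, mem[0x05]=0xe8

MEM[0x02,0x01,0x0d,0x05] = 43 72 a9 e8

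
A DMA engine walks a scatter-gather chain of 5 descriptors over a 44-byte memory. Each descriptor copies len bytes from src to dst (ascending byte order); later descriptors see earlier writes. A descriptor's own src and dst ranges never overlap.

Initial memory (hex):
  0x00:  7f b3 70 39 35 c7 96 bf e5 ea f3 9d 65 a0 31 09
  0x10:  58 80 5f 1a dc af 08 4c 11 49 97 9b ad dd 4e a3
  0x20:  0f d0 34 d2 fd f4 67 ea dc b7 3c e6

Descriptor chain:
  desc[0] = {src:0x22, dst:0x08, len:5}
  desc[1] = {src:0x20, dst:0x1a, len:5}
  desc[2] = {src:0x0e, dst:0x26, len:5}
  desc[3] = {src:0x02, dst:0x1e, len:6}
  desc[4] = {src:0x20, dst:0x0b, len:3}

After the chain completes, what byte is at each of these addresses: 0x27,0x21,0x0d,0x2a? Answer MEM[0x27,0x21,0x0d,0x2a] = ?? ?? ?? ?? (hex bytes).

[0] 0x22->0x08 len=5 : 34 d2 fd f4 67
[1] 0x20->0x1a len=5 : 0f d0 34 d2 fd
[2] 0x0e->0x26 len=5 : 31 09 58 80 5f
[3] 0x02->0x1e len=6 : 70 39 35 c7 96 bf
[4] 0x20->0x0b len=3 : 35 c7 96
query mem[0x27]=0x09, mem[0x21]=0xc7, mem[0x0d]=0x96, mem[0x2a]=0x5f

MEM[0x27,0x21,0x0d,0x2a] = 09 c7 96 5f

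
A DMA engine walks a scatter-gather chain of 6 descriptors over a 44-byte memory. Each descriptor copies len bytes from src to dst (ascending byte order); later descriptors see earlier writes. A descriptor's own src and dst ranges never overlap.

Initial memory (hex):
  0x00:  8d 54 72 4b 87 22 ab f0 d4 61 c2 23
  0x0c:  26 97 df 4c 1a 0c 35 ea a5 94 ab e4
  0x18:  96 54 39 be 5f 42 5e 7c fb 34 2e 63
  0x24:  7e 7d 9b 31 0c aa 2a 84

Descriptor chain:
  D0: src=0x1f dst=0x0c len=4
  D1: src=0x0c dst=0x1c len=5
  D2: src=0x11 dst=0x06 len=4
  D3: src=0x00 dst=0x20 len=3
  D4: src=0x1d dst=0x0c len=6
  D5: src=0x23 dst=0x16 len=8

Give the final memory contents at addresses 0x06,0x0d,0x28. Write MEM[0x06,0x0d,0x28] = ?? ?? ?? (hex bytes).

  after D0: wrote 4B at 0x0c = 7cfb342e
  after D1: wrote 5B at 0x1c = 7cfb342e1a
  after D2: wrote 4B at 0x06 = 0c35eaa5
  after D3: wrote 3B at 0x20 = 8d5472
  after D4: wrote 6B at 0x0c = fb342e8d5472
  after D5: wrote 8B at 0x16 = 637e7d9b310caa2a
query mem[0x06]=0x0c, mem[0x0d]=0x34, mem[0x28]=0x0c

MEM[0x06,0x0d,0x28] = 0c 34 0c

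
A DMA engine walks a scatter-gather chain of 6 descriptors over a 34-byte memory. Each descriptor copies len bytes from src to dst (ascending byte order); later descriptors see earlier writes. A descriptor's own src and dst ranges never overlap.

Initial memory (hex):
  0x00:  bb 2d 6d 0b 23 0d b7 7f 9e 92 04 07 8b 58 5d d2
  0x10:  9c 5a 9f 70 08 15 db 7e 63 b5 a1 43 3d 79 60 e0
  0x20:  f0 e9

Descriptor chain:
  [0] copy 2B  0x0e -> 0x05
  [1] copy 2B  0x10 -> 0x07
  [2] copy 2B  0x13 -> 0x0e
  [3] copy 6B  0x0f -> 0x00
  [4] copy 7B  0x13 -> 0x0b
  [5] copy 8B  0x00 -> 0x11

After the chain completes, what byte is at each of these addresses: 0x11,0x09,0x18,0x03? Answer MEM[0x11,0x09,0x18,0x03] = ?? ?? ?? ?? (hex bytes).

MEM[0x11,0x09,0x18,0x03] = 08 92 9c 9f

D0: mem[0x05..0x06] <- [5d d2]
D1: mem[0x07..0x08] <- [9c 5a]
D2: mem[0x0e..0x0f] <- [70 08]
D3: mem[0x00..0x05] <- [08 9c 5a 9f 70 08]
D4: mem[0x0b..0x11] <- [70 08 15 db 7e 63 b5]
D5: mem[0x11..0x18] <- [08 9c 5a 9f 70 08 d2 9c]
query mem[0x11]=0x08, mem[0x09]=0x92, mem[0x18]=0x9c, mem[0x03]=0x9f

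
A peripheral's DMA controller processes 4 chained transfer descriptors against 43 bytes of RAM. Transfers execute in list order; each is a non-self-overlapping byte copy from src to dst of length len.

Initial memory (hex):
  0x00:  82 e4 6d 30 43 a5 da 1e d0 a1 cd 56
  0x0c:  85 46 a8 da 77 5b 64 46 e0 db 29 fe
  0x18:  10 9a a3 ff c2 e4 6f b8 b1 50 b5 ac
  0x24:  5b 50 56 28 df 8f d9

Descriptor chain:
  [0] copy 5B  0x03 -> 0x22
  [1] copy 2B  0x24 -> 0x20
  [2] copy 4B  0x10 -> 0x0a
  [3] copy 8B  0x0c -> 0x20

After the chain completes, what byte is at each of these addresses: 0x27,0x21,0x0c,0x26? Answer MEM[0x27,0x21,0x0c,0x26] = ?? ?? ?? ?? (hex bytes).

D0: mem[0x22..0x26] <- [30 43 a5 da 1e]
D1: mem[0x20..0x21] <- [a5 da]
D2: mem[0x0a..0x0d] <- [77 5b 64 46]
D3: mem[0x20..0x27] <- [64 46 a8 da 77 5b 64 46]
query mem[0x27]=0x46, mem[0x21]=0x46, mem[0x0c]=0x64, mem[0x26]=0x64

MEM[0x27,0x21,0x0c,0x26] = 46 46 64 64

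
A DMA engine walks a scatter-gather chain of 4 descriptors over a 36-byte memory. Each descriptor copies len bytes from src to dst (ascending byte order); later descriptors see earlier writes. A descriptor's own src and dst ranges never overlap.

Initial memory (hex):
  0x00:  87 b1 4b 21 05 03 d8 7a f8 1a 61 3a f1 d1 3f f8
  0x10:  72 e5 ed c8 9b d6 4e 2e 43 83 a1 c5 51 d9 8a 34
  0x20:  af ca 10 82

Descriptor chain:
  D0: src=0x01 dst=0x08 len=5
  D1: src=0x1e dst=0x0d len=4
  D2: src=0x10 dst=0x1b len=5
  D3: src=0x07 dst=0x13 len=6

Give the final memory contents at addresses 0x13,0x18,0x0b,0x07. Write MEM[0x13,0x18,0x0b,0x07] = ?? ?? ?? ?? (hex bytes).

#0 dst[0x08+5] := {0xb1,0x4b,0x21,0x05,0x03}
#1 dst[0x0d+4] := {0x8a,0x34,0xaf,0xca}
#2 dst[0x1b+5] := {0xca,0xe5,0xed,0xc8,0x9b}
#3 dst[0x13+6] := {0x7a,0xb1,0x4b,0x21,0x05,0x03}
query mem[0x13]=0x7a, mem[0x18]=0x03, mem[0x0b]=0x05, mem[0x07]=0x7a

MEM[0x13,0x18,0x0b,0x07] = 7a 03 05 7a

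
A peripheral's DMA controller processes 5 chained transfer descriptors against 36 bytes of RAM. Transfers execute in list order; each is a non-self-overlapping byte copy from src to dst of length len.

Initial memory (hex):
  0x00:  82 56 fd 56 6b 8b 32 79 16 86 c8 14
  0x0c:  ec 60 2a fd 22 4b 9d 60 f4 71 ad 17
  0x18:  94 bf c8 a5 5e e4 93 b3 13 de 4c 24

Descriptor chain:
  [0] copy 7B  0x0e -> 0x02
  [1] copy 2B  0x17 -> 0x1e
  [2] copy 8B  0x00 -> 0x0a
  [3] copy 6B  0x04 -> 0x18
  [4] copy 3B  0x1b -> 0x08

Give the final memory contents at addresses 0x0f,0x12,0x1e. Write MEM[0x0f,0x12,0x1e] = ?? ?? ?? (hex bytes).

MEM[0x0f,0x12,0x1e] = 4b 9d 17

[0] 0x0e->0x02 len=7 : 2a fd 22 4b 9d 60 f4
[1] 0x17->0x1e len=2 : 17 94
[2] 0x00->0x0a len=8 : 82 56 2a fd 22 4b 9d 60
[3] 0x04->0x18 len=6 : 22 4b 9d 60 f4 86
[4] 0x1b->0x08 len=3 : 60 f4 86
query mem[0x0f]=0x4b, mem[0x12]=0x9d, mem[0x1e]=0x17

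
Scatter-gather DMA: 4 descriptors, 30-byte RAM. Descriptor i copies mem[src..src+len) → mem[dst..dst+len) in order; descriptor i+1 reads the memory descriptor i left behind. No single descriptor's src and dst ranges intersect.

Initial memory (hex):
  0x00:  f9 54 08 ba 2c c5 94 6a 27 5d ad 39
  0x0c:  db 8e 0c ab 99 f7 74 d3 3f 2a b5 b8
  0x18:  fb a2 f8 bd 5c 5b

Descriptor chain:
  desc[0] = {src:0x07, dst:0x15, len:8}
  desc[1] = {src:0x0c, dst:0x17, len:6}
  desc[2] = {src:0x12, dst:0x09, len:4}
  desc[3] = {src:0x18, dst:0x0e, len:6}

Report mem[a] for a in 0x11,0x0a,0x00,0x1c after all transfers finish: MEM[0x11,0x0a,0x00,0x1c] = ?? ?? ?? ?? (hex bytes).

#0 dst[0x15+8] := {0x6a,0x27,0x5d,0xad,0x39,0xdb,0x8e,0x0c}
#1 dst[0x17+6] := {0xdb,0x8e,0x0c,0xab,0x99,0xf7}
#2 dst[0x09+4] := {0x74,0xd3,0x3f,0x6a}
#3 dst[0x0e+6] := {0x8e,0x0c,0xab,0x99,0xf7,0x5b}
query mem[0x11]=0x99, mem[0x0a]=0xd3, mem[0x00]=0xf9, mem[0x1c]=0xf7

MEM[0x11,0x0a,0x00,0x1c] = 99 d3 f9 f7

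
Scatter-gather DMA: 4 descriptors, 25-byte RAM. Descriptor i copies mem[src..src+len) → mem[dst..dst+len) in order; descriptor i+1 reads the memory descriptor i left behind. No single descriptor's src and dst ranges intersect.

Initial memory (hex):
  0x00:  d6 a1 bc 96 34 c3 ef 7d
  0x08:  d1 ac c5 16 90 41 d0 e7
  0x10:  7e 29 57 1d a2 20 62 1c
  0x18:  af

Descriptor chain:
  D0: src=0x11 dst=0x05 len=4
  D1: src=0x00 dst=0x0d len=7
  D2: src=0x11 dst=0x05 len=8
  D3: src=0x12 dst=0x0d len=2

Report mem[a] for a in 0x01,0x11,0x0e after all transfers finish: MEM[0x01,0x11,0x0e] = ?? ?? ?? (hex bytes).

MEM[0x01,0x11,0x0e] = a1 34 57

  after D0: wrote 4B at 0x05 = 29571da2
  after D1: wrote 7B at 0x0d = d6a1bc96342957
  after D2: wrote 8B at 0x05 = 342957a220621caf
  after D3: wrote 2B at 0x0d = 2957
query mem[0x01]=0xa1, mem[0x11]=0x34, mem[0x0e]=0x57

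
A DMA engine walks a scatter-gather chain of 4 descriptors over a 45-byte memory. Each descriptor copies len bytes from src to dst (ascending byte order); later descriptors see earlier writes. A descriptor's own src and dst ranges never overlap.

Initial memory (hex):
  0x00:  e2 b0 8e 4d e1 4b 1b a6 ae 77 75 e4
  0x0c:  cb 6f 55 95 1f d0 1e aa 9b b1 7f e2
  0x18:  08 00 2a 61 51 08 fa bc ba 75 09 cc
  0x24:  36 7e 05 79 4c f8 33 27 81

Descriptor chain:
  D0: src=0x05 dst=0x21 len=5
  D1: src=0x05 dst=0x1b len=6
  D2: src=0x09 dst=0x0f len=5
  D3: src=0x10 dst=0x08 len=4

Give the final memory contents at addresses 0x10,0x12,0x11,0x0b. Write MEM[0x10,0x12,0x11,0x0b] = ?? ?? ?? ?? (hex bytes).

D0: mem[0x21..0x25] <- [4b 1b a6 ae 77]
D1: mem[0x1b..0x20] <- [4b 1b a6 ae 77 75]
D2: mem[0x0f..0x13] <- [77 75 e4 cb 6f]
D3: mem[0x08..0x0b] <- [75 e4 cb 6f]
query mem[0x10]=0x75, mem[0x12]=0xcb, mem[0x11]=0xe4, mem[0x0b]=0x6f

MEM[0x10,0x12,0x11,0x0b] = 75 cb e4 6f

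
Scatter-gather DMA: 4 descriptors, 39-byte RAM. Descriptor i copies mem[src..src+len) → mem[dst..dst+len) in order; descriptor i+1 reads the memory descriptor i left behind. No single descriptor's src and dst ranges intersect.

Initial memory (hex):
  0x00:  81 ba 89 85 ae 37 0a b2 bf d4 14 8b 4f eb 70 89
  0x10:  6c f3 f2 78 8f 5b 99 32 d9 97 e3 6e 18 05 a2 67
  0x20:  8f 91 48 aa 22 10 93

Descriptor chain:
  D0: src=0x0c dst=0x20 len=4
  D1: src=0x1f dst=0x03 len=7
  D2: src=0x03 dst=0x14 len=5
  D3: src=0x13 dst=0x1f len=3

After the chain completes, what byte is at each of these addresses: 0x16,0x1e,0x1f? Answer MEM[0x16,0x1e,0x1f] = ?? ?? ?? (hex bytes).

MEM[0x16,0x1e,0x1f] = eb a2 78

[0] 0x0c->0x20 len=4 : 4f eb 70 89
[1] 0x1f->0x03 len=7 : 67 4f eb 70 89 22 10
[2] 0x03->0x14 len=5 : 67 4f eb 70 89
[3] 0x13->0x1f len=3 : 78 67 4f
query mem[0x16]=0xeb, mem[0x1e]=0xa2, mem[0x1f]=0x78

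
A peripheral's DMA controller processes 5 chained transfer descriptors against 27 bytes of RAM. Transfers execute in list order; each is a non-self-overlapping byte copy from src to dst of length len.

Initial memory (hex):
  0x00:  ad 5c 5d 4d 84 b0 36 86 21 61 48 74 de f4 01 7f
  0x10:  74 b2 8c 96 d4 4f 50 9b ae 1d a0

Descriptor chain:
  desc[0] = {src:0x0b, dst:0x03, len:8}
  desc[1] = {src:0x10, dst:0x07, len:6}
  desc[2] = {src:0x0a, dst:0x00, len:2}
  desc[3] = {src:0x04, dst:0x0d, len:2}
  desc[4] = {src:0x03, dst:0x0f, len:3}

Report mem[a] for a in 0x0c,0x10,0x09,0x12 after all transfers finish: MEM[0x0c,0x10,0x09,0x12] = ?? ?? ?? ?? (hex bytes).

MEM[0x0c,0x10,0x09,0x12] = 4f de 8c 8c

D0: mem[0x03..0x0a] <- [74 de f4 01 7f 74 b2 8c]
D1: mem[0x07..0x0c] <- [74 b2 8c 96 d4 4f]
D2: mem[0x00..0x01] <- [96 d4]
D3: mem[0x0d..0x0e] <- [de f4]
D4: mem[0x0f..0x11] <- [74 de f4]
query mem[0x0c]=0x4f, mem[0x10]=0xde, mem[0x09]=0x8c, mem[0x12]=0x8c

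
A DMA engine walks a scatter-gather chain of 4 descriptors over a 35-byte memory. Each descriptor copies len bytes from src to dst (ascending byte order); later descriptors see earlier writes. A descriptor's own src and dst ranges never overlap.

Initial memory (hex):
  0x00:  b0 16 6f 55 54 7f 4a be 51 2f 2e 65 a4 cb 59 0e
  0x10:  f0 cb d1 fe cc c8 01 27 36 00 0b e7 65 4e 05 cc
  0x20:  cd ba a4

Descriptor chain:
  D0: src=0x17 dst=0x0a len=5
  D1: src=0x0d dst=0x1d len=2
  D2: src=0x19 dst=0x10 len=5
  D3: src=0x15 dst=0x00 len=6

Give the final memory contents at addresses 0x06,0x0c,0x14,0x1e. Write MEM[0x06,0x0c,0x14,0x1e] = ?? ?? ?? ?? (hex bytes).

[0] 0x17->0x0a len=5 : 27 36 00 0b e7
[1] 0x0d->0x1d len=2 : 0b e7
[2] 0x19->0x10 len=5 : 00 0b e7 65 0b
[3] 0x15->0x00 len=6 : c8 01 27 36 00 0b
query mem[0x06]=0x4a, mem[0x0c]=0x00, mem[0x14]=0x0b, mem[0x1e]=0xe7

MEM[0x06,0x0c,0x14,0x1e] = 4a 00 0b e7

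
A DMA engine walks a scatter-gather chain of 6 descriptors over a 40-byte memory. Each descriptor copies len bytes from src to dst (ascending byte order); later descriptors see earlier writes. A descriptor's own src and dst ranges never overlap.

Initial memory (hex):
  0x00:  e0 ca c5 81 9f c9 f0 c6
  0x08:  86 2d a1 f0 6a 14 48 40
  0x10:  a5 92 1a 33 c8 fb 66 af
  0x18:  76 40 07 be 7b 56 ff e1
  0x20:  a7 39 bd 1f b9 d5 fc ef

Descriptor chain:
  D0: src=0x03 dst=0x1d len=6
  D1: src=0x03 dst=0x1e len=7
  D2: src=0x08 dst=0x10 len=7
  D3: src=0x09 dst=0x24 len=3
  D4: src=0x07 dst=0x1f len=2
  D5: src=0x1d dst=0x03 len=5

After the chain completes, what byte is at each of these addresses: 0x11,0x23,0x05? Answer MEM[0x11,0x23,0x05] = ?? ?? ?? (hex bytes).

#0 dst[0x1d+6] := {0x81,0x9f,0xc9,0xf0,0xc6,0x86}
#1 dst[0x1e+7] := {0x81,0x9f,0xc9,0xf0,0xc6,0x86,0x2d}
#2 dst[0x10+7] := {0x86,0x2d,0xa1,0xf0,0x6a,0x14,0x48}
#3 dst[0x24+3] := {0x2d,0xa1,0xf0}
#4 dst[0x1f+2] := {0xc6,0x86}
#5 dst[0x03+5] := {0x81,0x81,0xc6,0x86,0xf0}
query mem[0x11]=0x2d, mem[0x23]=0x86, mem[0x05]=0xc6

MEM[0x11,0x23,0x05] = 2d 86 c6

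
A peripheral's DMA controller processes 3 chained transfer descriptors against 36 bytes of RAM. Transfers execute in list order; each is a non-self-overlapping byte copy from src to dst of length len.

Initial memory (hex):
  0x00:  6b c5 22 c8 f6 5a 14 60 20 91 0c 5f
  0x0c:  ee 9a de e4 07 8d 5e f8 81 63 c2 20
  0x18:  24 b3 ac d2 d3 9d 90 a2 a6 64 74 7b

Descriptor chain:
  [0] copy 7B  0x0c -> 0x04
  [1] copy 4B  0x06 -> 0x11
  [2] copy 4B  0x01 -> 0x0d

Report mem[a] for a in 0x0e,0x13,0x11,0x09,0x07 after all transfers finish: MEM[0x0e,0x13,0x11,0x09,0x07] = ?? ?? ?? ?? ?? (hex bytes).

#0 dst[0x04+7] := {0xee,0x9a,0xde,0xe4,0x07,0x8d,0x5e}
#1 dst[0x11+4] := {0xde,0xe4,0x07,0x8d}
#2 dst[0x0d+4] := {0xc5,0x22,0xc8,0xee}
query mem[0x0e]=0x22, mem[0x13]=0x07, mem[0x11]=0xde, mem[0x09]=0x8d, mem[0x07]=0xe4

MEM[0x0e,0x13,0x11,0x09,0x07] = 22 07 de 8d e4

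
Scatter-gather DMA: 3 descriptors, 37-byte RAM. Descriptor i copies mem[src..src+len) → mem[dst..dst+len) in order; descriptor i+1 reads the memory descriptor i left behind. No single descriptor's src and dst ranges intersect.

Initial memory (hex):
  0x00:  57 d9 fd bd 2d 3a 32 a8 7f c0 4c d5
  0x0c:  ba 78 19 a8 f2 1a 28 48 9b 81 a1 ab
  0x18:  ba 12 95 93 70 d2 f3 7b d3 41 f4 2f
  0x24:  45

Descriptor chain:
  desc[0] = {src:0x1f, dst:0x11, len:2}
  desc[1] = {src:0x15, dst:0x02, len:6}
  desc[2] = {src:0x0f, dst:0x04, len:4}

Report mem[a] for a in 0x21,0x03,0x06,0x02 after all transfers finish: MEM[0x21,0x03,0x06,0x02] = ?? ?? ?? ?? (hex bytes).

MEM[0x21,0x03,0x06,0x02] = 41 a1 7b 81

D0: mem[0x11..0x12] <- [7b d3]
D1: mem[0x02..0x07] <- [81 a1 ab ba 12 95]
D2: mem[0x04..0x07] <- [a8 f2 7b d3]
query mem[0x21]=0x41, mem[0x03]=0xa1, mem[0x06]=0x7b, mem[0x02]=0x81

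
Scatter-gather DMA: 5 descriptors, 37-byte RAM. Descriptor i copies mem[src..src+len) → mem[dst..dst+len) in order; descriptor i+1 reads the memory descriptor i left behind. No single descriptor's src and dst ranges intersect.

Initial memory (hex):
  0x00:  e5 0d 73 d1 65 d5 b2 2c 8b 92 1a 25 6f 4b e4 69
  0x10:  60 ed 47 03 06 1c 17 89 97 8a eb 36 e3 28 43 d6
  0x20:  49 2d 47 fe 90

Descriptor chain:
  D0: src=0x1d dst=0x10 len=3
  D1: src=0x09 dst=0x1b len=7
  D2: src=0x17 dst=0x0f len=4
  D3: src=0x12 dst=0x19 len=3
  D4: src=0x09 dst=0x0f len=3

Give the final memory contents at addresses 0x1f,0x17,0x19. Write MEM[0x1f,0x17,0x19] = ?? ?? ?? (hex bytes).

  after D0: wrote 3B at 0x10 = 2843d6
  after D1: wrote 7B at 0x1b = 921a256f4be469
  after D2: wrote 4B at 0x0f = 89978aeb
  after D3: wrote 3B at 0x19 = eb0306
  after D4: wrote 3B at 0x0f = 921a25
query mem[0x1f]=0x4b, mem[0x17]=0x89, mem[0x19]=0xeb

MEM[0x1f,0x17,0x19] = 4b 89 eb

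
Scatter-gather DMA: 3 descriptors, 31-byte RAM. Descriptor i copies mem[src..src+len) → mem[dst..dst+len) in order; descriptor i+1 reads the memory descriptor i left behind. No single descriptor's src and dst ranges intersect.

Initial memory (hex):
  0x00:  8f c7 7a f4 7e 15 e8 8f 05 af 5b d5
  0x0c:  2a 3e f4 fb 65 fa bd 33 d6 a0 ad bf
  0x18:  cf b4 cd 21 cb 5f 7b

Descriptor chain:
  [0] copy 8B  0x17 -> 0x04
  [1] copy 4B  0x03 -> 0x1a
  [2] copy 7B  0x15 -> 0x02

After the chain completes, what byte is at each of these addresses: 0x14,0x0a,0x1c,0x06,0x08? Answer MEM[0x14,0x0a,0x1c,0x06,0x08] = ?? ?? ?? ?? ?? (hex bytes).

#0 dst[0x04+8] := {0xbf,0xcf,0xb4,0xcd,0x21,0xcb,0x5f,0x7b}
#1 dst[0x1a+4] := {0xf4,0xbf,0xcf,0xb4}
#2 dst[0x02+7] := {0xa0,0xad,0xbf,0xcf,0xb4,0xf4,0xbf}
query mem[0x14]=0xd6, mem[0x0a]=0x5f, mem[0x1c]=0xcf, mem[0x06]=0xb4, mem[0x08]=0xbf

MEM[0x14,0x0a,0x1c,0x06,0x08] = d6 5f cf b4 bf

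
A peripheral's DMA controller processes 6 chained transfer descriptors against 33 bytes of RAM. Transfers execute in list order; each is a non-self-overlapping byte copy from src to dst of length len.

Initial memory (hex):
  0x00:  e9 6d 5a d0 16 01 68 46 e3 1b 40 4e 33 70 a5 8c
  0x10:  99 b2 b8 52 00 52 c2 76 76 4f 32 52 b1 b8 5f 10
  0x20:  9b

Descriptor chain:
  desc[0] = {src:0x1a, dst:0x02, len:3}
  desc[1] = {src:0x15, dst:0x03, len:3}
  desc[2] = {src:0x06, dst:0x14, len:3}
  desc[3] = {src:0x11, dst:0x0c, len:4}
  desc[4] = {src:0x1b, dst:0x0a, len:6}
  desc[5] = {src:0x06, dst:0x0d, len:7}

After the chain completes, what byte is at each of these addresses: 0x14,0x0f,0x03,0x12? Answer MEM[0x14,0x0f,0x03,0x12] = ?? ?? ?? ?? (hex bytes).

MEM[0x14,0x0f,0x03,0x12] = 68 e3 52 b1

  after D0: wrote 3B at 0x02 = 3252b1
  after D1: wrote 3B at 0x03 = 52c276
  after D2: wrote 3B at 0x14 = 6846e3
  after D3: wrote 4B at 0x0c = b2b85268
  after D4: wrote 6B at 0x0a = 52b1b85f109b
  after D5: wrote 7B at 0x0d = 6846e31b52b1b8
query mem[0x14]=0x68, mem[0x0f]=0xe3, mem[0x03]=0x52, mem[0x12]=0xb1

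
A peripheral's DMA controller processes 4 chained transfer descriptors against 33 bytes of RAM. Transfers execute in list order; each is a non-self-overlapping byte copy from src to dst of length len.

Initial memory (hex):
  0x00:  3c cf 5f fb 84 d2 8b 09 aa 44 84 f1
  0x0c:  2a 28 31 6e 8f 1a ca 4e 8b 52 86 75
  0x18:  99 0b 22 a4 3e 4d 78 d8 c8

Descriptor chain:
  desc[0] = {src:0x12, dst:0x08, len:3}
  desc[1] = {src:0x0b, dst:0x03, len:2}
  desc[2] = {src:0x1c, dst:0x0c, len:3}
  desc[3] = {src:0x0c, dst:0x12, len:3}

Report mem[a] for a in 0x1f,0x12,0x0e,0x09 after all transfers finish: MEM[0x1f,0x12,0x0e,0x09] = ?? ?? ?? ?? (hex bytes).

MEM[0x1f,0x12,0x0e,0x09] = d8 3e 78 4e

[0] 0x12->0x08 len=3 : ca 4e 8b
[1] 0x0b->0x03 len=2 : f1 2a
[2] 0x1c->0x0c len=3 : 3e 4d 78
[3] 0x0c->0x12 len=3 : 3e 4d 78
query mem[0x1f]=0xd8, mem[0x12]=0x3e, mem[0x0e]=0x78, mem[0x09]=0x4e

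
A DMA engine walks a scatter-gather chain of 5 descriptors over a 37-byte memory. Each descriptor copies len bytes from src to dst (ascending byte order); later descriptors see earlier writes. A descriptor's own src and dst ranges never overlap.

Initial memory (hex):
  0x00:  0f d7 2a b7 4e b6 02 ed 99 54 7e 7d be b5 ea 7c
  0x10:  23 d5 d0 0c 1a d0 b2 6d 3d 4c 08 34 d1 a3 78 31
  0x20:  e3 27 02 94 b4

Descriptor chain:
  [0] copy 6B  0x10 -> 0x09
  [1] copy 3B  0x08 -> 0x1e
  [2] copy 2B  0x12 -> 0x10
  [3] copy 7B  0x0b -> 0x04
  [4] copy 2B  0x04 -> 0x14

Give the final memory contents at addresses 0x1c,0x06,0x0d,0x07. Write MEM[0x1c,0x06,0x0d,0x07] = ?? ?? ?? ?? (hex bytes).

MEM[0x1c,0x06,0x0d,0x07] = d1 1a 1a d0

D0: mem[0x09..0x0e] <- [23 d5 d0 0c 1a d0]
D1: mem[0x1e..0x20] <- [99 23 d5]
D2: mem[0x10..0x11] <- [d0 0c]
D3: mem[0x04..0x0a] <- [d0 0c 1a d0 7c d0 0c]
D4: mem[0x14..0x15] <- [d0 0c]
query mem[0x1c]=0xd1, mem[0x06]=0x1a, mem[0x0d]=0x1a, mem[0x07]=0xd0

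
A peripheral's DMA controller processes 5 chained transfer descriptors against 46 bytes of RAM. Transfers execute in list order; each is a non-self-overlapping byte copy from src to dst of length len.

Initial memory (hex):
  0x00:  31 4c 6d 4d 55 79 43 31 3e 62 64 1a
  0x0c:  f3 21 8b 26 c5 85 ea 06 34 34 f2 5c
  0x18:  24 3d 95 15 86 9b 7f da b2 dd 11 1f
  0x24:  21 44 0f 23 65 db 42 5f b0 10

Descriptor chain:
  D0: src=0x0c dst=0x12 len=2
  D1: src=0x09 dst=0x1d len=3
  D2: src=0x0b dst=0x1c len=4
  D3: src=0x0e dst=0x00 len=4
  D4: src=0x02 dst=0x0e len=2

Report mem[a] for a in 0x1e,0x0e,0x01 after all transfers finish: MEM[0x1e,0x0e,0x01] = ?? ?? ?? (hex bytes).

MEM[0x1e,0x0e,0x01] = 21 c5 26

  after D0: wrote 2B at 0x12 = f321
  after D1: wrote 3B at 0x1d = 62641a
  after D2: wrote 4B at 0x1c = 1af3218b
  after D3: wrote 4B at 0x00 = 8b26c585
  after D4: wrote 2B at 0x0e = c585
query mem[0x1e]=0x21, mem[0x0e]=0xc5, mem[0x01]=0x26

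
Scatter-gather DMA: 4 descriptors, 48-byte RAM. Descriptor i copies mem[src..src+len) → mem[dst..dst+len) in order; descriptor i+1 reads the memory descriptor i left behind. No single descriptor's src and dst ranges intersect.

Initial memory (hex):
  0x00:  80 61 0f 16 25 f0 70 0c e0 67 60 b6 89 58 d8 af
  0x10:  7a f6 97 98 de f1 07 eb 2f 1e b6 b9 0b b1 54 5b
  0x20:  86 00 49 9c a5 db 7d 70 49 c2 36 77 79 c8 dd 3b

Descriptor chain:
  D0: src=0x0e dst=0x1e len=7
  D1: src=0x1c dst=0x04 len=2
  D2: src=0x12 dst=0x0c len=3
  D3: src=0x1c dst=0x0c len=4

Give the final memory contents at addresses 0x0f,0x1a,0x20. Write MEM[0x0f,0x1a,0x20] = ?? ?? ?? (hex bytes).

  after D0: wrote 7B at 0x1e = d8af7af69798de
  after D1: wrote 2B at 0x04 = 0bb1
  after D2: wrote 3B at 0x0c = 9798de
  after D3: wrote 4B at 0x0c = 0bb1d8af
query mem[0x0f]=0xaf, mem[0x1a]=0xb6, mem[0x20]=0x7a

MEM[0x0f,0x1a,0x20] = af b6 7a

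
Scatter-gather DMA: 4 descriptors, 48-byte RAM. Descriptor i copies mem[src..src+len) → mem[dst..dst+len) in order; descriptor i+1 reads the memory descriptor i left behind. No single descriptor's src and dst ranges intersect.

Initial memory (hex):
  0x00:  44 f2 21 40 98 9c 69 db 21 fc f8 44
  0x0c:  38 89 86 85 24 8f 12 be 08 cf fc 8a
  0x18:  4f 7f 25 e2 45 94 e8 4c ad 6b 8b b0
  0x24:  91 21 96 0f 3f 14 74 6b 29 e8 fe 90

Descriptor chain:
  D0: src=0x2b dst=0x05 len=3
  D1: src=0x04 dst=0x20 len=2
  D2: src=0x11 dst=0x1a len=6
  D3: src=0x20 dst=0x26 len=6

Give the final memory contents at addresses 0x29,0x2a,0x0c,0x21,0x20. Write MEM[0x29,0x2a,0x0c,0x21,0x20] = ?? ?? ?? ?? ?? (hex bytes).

#0 dst[0x05+3] := {0x6b,0x29,0xe8}
#1 dst[0x20+2] := {0x98,0x6b}
#2 dst[0x1a+6] := {0x8f,0x12,0xbe,0x08,0xcf,0xfc}
#3 dst[0x26+6] := {0x98,0x6b,0x8b,0xb0,0x91,0x21}
query mem[0x29]=0xb0, mem[0x2a]=0x91, mem[0x0c]=0x38, mem[0x21]=0x6b, mem[0x20]=0x98

MEM[0x29,0x2a,0x0c,0x21,0x20] = b0 91 38 6b 98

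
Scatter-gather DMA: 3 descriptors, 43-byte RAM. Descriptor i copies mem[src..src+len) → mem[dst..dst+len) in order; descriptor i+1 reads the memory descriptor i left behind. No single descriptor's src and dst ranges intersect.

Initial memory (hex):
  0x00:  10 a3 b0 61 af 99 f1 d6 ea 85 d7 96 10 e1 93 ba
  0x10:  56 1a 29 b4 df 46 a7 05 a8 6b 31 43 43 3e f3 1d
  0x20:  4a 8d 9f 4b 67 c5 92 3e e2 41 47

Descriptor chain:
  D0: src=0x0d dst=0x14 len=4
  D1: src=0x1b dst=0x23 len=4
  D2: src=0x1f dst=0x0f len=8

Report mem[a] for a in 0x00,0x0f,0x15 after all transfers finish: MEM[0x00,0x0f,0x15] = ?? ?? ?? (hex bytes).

MEM[0x00,0x0f,0x15] = 10 1d 3e

[0] 0x0d->0x14 len=4 : e1 93 ba 56
[1] 0x1b->0x23 len=4 : 43 43 3e f3
[2] 0x1f->0x0f len=8 : 1d 4a 8d 9f 43 43 3e f3
query mem[0x00]=0x10, mem[0x0f]=0x1d, mem[0x15]=0x3e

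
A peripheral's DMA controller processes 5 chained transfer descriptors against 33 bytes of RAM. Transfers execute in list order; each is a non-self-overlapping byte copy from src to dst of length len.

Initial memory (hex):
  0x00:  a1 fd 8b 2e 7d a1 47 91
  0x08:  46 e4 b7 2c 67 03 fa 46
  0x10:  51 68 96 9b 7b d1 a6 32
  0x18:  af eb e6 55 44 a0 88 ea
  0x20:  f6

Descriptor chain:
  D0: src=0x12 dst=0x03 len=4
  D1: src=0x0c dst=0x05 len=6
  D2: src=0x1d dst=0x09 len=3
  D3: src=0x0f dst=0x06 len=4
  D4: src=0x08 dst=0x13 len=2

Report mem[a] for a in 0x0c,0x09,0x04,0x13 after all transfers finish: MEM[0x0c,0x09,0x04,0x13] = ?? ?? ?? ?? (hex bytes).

  after D0: wrote 4B at 0x03 = 969b7bd1
  after D1: wrote 6B at 0x05 = 6703fa465168
  after D2: wrote 3B at 0x09 = a088ea
  after D3: wrote 4B at 0x06 = 46516896
  after D4: wrote 2B at 0x13 = 6896
query mem[0x0c]=0x67, mem[0x09]=0x96, mem[0x04]=0x9b, mem[0x13]=0x68

MEM[0x0c,0x09,0x04,0x13] = 67 96 9b 68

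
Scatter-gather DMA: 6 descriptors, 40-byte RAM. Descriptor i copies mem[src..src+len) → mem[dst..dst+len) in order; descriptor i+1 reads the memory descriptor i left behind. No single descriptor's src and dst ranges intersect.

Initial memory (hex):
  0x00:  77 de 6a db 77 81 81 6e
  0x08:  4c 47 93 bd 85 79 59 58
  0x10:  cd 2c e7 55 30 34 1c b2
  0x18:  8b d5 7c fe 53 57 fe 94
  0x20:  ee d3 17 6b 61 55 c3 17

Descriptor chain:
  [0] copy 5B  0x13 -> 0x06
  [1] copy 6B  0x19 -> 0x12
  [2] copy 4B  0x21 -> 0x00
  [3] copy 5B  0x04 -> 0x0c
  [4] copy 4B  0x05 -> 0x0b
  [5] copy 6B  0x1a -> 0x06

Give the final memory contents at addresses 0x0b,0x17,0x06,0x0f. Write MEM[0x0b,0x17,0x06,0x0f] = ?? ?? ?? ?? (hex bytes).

MEM[0x0b,0x17,0x06,0x0f] = 94 fe 7c 30

  after D0: wrote 5B at 0x06 = 5530341cb2
  after D1: wrote 6B at 0x12 = d57cfe5357fe
  after D2: wrote 4B at 0x00 = d3176b61
  after D3: wrote 5B at 0x0c = 7781553034
  after D4: wrote 4B at 0x0b = 81553034
  after D5: wrote 6B at 0x06 = 7cfe5357fe94
query mem[0x0b]=0x94, mem[0x17]=0xfe, mem[0x06]=0x7c, mem[0x0f]=0x30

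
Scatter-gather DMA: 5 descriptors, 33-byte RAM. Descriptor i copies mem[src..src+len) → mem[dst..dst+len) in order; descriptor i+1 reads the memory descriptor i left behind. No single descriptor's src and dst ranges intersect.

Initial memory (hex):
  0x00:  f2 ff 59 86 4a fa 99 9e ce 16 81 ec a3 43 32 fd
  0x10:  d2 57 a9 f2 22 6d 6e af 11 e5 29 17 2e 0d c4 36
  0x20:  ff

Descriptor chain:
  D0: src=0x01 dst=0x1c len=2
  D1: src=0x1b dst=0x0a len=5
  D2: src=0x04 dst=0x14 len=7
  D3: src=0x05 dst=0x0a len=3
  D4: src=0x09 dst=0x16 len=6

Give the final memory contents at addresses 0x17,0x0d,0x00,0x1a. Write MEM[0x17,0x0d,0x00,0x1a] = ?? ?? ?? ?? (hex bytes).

[0] 0x01->0x1c len=2 : ff 59
[1] 0x1b->0x0a len=5 : 17 ff 59 c4 36
[2] 0x04->0x14 len=7 : 4a fa 99 9e ce 16 17
[3] 0x05->0x0a len=3 : fa 99 9e
[4] 0x09->0x16 len=6 : 16 fa 99 9e c4 36
query mem[0x17]=0xfa, mem[0x0d]=0xc4, mem[0x00]=0xf2, mem[0x1a]=0xc4

MEM[0x17,0x0d,0x00,0x1a] = fa c4 f2 c4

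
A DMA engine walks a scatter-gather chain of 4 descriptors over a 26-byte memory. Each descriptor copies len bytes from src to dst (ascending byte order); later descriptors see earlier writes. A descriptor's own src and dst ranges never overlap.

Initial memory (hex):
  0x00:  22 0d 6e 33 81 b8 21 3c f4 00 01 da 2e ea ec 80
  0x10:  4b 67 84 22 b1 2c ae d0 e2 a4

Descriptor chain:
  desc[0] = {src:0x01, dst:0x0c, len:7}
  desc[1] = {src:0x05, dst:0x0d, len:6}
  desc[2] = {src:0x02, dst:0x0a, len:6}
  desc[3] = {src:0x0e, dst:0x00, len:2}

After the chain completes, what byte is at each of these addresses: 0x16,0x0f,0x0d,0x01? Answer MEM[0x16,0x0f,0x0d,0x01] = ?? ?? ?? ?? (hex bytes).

MEM[0x16,0x0f,0x0d,0x01] = ae 3c b8 3c

[0] 0x01->0x0c len=7 : 0d 6e 33 81 b8 21 3c
[1] 0x05->0x0d len=6 : b8 21 3c f4 00 01
[2] 0x02->0x0a len=6 : 6e 33 81 b8 21 3c
[3] 0x0e->0x00 len=2 : 21 3c
query mem[0x16]=0xae, mem[0x0f]=0x3c, mem[0x0d]=0xb8, mem[0x01]=0x3c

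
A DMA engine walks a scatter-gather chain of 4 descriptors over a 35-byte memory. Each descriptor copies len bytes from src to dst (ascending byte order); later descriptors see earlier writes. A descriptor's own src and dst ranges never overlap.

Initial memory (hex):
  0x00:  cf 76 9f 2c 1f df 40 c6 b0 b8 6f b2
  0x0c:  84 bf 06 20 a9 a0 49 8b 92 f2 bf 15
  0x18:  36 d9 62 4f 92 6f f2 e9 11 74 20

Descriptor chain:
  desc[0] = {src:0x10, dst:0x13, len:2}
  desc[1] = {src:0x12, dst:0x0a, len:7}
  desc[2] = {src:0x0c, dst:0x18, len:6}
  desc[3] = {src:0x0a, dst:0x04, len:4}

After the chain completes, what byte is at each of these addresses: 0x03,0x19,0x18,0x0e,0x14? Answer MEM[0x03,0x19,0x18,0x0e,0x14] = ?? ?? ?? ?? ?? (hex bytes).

MEM[0x03,0x19,0x18,0x0e,0x14] = 2c f2 a0 bf a0

#0 dst[0x13+2] := {0xa9,0xa0}
#1 dst[0x0a+7] := {0x49,0xa9,0xa0,0xf2,0xbf,0x15,0x36}
#2 dst[0x18+6] := {0xa0,0xf2,0xbf,0x15,0x36,0xa0}
#3 dst[0x04+4] := {0x49,0xa9,0xa0,0xf2}
query mem[0x03]=0x2c, mem[0x19]=0xf2, mem[0x18]=0xa0, mem[0x0e]=0xbf, mem[0x14]=0xa0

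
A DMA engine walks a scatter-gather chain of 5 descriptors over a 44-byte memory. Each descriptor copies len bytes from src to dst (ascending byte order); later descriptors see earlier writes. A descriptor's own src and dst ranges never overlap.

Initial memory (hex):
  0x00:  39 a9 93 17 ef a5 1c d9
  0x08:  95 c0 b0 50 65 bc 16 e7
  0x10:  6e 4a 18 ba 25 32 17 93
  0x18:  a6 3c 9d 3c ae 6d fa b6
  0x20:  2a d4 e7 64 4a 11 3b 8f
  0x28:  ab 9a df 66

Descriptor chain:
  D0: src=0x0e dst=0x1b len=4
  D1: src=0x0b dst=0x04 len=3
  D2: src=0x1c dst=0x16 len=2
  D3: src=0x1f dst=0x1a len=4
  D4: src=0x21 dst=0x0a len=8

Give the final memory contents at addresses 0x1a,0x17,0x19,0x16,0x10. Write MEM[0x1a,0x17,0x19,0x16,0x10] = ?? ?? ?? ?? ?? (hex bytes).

#0 dst[0x1b+4] := {0x16,0xe7,0x6e,0x4a}
#1 dst[0x04+3] := {0x50,0x65,0xbc}
#2 dst[0x16+2] := {0xe7,0x6e}
#3 dst[0x1a+4] := {0xb6,0x2a,0xd4,0xe7}
#4 dst[0x0a+8] := {0xd4,0xe7,0x64,0x4a,0x11,0x3b,0x8f,0xab}
query mem[0x1a]=0xb6, mem[0x17]=0x6e, mem[0x19]=0x3c, mem[0x16]=0xe7, mem[0x10]=0x8f

MEM[0x1a,0x17,0x19,0x16,0x10] = b6 6e 3c e7 8f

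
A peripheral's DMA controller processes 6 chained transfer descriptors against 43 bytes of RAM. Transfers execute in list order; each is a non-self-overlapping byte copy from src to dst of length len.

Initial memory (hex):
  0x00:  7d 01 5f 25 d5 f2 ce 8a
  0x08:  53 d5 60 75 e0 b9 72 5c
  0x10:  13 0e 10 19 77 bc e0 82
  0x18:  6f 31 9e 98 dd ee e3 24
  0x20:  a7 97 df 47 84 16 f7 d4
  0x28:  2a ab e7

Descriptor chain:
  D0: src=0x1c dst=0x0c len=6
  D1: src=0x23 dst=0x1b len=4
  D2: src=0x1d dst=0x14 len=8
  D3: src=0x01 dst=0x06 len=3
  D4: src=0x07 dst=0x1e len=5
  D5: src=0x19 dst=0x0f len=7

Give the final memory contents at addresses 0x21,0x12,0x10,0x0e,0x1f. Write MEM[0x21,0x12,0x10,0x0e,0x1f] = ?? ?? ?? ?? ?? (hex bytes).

MEM[0x21,0x12,0x10,0x0e,0x1f] = 60 84 47 e3 25

#0 dst[0x0c+6] := {0xdd,0xee,0xe3,0x24,0xa7,0x97}
#1 dst[0x1b+4] := {0x47,0x84,0x16,0xf7}
#2 dst[0x14+8] := {0x16,0xf7,0x24,0xa7,0x97,0xdf,0x47,0x84}
#3 dst[0x06+3] := {0x01,0x5f,0x25}
#4 dst[0x1e+5] := {0x5f,0x25,0xd5,0x60,0x75}
#5 dst[0x0f+7] := {0xdf,0x47,0x84,0x84,0x16,0x5f,0x25}
query mem[0x21]=0x60, mem[0x12]=0x84, mem[0x10]=0x47, mem[0x0e]=0xe3, mem[0x1f]=0x25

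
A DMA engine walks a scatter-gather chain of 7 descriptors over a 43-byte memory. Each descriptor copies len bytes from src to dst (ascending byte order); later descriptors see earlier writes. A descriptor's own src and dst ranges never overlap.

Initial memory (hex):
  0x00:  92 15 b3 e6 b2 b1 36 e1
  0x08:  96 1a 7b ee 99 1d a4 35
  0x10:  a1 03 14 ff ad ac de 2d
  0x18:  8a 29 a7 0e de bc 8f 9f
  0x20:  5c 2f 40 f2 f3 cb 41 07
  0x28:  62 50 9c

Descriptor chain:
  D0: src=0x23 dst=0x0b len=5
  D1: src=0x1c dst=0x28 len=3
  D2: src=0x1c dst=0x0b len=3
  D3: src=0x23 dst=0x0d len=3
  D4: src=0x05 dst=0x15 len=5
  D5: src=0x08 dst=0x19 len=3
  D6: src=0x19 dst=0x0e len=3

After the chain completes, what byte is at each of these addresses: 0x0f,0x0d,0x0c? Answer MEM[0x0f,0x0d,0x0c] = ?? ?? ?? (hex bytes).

MEM[0x0f,0x0d,0x0c] = 1a f2 bc

#0 dst[0x0b+5] := {0xf2,0xf3,0xcb,0x41,0x07}
#1 dst[0x28+3] := {0xde,0xbc,0x8f}
#2 dst[0x0b+3] := {0xde,0xbc,0x8f}
#3 dst[0x0d+3] := {0xf2,0xf3,0xcb}
#4 dst[0x15+5] := {0xb1,0x36,0xe1,0x96,0x1a}
#5 dst[0x19+3] := {0x96,0x1a,0x7b}
#6 dst[0x0e+3] := {0x96,0x1a,0x7b}
query mem[0x0f]=0x1a, mem[0x0d]=0xf2, mem[0x0c]=0xbc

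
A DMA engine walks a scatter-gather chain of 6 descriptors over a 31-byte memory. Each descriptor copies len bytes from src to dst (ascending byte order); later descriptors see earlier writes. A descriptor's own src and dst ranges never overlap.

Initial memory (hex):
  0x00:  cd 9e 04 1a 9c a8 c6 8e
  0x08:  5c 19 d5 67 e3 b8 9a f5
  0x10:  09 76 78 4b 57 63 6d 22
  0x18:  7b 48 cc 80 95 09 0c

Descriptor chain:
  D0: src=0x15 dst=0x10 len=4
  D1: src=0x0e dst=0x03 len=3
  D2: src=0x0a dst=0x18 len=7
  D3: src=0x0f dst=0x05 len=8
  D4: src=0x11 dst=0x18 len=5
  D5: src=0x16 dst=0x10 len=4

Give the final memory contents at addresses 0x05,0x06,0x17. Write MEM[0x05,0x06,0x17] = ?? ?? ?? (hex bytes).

MEM[0x05,0x06,0x17] = f5 63 22

D0: mem[0x10..0x13] <- [63 6d 22 7b]
D1: mem[0x03..0x05] <- [9a f5 63]
D2: mem[0x18..0x1e] <- [d5 67 e3 b8 9a f5 63]
D3: mem[0x05..0x0c] <- [f5 63 6d 22 7b 57 63 6d]
D4: mem[0x18..0x1c] <- [6d 22 7b 57 63]
D5: mem[0x10..0x13] <- [6d 22 6d 22]
query mem[0x05]=0xf5, mem[0x06]=0x63, mem[0x17]=0x22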